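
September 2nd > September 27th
False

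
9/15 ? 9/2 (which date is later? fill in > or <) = >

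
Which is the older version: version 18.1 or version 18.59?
version 18.1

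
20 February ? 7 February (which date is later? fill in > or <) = >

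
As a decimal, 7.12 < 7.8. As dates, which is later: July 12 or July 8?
July 12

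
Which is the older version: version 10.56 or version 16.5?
version 10.56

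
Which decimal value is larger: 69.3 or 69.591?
69.591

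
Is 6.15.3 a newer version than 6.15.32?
No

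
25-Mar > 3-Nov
False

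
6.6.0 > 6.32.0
False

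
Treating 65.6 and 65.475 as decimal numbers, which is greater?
65.6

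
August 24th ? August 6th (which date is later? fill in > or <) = >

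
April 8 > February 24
True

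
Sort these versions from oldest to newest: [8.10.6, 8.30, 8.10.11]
[8.10.6, 8.10.11, 8.30]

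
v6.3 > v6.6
False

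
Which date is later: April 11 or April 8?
April 11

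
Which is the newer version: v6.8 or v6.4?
v6.8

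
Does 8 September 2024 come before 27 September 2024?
Yes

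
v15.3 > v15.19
False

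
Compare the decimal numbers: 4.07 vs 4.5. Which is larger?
4.5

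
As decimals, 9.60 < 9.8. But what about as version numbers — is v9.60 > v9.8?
True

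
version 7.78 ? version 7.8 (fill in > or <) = >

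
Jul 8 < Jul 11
True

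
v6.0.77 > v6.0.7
True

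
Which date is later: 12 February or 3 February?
12 February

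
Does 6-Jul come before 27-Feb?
No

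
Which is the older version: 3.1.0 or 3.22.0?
3.1.0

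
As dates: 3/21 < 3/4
False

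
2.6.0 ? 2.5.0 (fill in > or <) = >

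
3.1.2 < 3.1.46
True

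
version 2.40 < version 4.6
True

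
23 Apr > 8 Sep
False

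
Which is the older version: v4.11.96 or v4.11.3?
v4.11.3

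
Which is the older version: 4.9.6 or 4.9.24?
4.9.6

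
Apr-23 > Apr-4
True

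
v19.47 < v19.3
False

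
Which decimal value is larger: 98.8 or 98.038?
98.8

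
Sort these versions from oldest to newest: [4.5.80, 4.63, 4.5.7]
[4.5.7, 4.5.80, 4.63]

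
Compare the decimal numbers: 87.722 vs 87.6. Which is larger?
87.722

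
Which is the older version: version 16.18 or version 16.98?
version 16.18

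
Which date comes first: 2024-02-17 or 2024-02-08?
2024-02-08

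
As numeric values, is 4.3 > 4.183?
True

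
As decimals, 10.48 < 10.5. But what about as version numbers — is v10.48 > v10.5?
True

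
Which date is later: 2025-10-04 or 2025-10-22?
2025-10-22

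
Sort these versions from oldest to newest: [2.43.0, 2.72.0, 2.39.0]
[2.39.0, 2.43.0, 2.72.0]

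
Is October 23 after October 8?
Yes. Day 23 comes after day 8 in October — this is a date comparison, not a decimal one (the decimal 10.23 would be smaller than 10.8).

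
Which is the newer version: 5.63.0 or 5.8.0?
5.63.0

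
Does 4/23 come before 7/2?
Yes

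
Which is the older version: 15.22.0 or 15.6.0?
15.6.0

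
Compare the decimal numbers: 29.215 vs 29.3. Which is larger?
29.3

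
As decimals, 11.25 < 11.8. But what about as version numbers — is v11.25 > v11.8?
True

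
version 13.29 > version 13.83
False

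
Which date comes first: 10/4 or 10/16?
10/4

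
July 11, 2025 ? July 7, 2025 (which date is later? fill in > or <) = >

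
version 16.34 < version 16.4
False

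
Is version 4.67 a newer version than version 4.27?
Yes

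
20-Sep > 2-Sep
True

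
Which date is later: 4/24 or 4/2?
4/24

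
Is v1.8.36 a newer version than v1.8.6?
Yes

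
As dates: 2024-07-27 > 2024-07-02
True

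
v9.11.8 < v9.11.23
True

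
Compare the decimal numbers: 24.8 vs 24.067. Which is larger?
24.8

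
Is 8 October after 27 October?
No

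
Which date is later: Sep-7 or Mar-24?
Sep-7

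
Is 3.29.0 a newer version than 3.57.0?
No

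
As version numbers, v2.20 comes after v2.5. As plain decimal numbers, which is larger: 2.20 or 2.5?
2.5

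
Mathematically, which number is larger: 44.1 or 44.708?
44.708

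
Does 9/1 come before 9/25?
Yes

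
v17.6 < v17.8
True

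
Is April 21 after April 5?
Yes. Day 21 comes after day 5 in April — this is a date comparison, not a decimal one (the decimal 4.21 would be smaller than 4.5).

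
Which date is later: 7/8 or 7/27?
7/27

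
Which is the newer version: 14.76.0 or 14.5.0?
14.76.0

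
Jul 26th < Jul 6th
False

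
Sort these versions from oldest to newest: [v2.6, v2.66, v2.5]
[v2.5, v2.6, v2.66]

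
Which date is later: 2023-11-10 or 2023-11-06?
2023-11-10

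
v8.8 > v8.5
True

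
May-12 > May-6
True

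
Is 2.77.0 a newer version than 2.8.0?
Yes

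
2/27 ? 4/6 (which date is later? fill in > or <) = <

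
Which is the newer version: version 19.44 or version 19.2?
version 19.44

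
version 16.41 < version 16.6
False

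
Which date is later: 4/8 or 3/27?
4/8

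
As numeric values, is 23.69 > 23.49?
True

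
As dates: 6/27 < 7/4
True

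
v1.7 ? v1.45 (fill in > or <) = <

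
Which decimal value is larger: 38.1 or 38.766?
38.766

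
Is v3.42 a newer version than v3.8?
Yes. Version numbers are compared segment by segment as integers, not as decimals: minor version 42 > 8, so v3.42 > v3.8 (even though the decimal 3.42 < 3.8).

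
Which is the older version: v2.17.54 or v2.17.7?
v2.17.7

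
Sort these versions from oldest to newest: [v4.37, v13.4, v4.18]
[v4.18, v4.37, v13.4]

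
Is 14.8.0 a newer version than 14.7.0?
Yes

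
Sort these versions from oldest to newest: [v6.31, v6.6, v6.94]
[v6.6, v6.31, v6.94]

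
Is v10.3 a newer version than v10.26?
No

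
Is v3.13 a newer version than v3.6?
Yes. Version numbers are compared segment by segment as integers, not as decimals: minor version 13 > 6, so v3.13 > v3.6 (even though the decimal 3.13 < 3.6).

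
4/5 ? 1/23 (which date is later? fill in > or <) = >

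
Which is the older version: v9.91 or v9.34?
v9.34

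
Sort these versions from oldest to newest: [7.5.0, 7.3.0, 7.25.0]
[7.3.0, 7.5.0, 7.25.0]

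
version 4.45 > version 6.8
False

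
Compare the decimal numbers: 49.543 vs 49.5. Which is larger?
49.543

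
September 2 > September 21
False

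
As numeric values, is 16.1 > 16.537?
False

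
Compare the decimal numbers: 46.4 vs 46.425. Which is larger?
46.425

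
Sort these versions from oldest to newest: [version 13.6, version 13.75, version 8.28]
[version 8.28, version 13.6, version 13.75]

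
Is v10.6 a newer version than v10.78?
No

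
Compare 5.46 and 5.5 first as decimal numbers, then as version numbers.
As decimals: 5.46 < 5.5. As versions: v5.46 > v5.5 (minor version 46 > 5).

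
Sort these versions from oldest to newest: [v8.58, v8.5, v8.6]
[v8.5, v8.6, v8.58]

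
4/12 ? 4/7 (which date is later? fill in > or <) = >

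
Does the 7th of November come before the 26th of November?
Yes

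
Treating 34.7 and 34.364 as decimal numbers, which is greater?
34.7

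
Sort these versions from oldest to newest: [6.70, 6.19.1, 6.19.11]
[6.19.1, 6.19.11, 6.70]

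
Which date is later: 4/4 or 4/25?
4/25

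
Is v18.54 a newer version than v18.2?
Yes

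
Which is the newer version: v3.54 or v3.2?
v3.54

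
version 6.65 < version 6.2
False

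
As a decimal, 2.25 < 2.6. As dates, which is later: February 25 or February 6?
February 25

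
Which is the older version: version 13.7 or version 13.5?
version 13.5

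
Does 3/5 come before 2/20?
No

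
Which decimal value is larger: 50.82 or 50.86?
50.86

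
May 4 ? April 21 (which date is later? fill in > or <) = >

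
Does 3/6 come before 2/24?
No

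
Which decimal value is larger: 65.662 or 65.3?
65.662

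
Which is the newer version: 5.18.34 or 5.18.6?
5.18.34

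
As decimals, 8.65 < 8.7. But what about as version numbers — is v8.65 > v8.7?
True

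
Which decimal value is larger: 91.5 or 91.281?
91.5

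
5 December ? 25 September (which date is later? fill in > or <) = >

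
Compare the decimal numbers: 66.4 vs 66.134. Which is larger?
66.4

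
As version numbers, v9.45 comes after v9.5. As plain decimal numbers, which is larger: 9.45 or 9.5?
9.5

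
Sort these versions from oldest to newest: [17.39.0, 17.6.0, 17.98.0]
[17.6.0, 17.39.0, 17.98.0]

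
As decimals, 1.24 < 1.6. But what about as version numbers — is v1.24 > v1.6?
True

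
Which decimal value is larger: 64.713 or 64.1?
64.713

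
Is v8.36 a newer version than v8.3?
Yes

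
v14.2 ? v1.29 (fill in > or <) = >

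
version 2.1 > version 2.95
False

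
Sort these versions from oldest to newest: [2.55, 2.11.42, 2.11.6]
[2.11.6, 2.11.42, 2.55]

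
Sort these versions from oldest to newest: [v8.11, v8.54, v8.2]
[v8.2, v8.11, v8.54]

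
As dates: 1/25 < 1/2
False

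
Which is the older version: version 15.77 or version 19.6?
version 15.77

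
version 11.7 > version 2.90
True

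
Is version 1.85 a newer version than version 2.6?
No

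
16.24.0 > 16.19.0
True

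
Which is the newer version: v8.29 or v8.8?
v8.29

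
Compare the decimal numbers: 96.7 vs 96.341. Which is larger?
96.7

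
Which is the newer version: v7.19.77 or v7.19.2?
v7.19.77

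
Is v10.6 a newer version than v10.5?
Yes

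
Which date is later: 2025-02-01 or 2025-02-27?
2025-02-27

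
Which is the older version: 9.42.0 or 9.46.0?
9.42.0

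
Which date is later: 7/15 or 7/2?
7/15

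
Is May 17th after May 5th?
Yes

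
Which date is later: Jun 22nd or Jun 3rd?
Jun 22nd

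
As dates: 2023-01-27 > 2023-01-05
True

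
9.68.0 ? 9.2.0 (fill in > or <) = >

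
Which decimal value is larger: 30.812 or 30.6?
30.812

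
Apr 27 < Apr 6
False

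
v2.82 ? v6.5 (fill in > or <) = <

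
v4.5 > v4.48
False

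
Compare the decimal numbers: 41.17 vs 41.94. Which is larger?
41.94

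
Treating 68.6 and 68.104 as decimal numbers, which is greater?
68.6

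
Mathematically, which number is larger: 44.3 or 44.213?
44.3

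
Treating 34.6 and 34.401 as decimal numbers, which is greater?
34.6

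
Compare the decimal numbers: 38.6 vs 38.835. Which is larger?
38.835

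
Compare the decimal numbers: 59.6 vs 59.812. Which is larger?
59.812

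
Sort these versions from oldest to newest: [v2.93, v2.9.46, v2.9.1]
[v2.9.1, v2.9.46, v2.93]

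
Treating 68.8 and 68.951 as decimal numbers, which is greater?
68.951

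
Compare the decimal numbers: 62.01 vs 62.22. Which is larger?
62.22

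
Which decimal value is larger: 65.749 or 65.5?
65.749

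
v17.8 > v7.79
True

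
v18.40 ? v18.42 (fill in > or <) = <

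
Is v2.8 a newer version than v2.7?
Yes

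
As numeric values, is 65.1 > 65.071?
True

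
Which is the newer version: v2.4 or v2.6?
v2.6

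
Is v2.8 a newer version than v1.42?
Yes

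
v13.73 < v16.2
True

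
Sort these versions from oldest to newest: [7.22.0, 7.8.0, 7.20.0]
[7.8.0, 7.20.0, 7.22.0]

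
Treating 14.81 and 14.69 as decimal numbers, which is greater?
14.81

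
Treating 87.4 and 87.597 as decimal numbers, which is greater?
87.597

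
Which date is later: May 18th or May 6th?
May 18th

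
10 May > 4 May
True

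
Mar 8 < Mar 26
True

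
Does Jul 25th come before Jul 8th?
No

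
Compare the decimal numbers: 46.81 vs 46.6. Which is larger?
46.81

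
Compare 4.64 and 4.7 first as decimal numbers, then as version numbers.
As decimals: 4.64 < 4.7. As versions: v4.64 > v4.7 (minor version 64 > 7).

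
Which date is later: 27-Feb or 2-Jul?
2-Jul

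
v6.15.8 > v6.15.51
False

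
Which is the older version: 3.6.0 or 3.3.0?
3.3.0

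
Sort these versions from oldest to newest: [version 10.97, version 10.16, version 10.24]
[version 10.16, version 10.24, version 10.97]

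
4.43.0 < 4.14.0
False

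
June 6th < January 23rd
False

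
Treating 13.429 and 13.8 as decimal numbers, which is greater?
13.8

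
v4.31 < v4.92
True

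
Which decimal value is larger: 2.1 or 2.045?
2.1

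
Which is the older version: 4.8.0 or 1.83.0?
1.83.0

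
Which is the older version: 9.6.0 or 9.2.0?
9.2.0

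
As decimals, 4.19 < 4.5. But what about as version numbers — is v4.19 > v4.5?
True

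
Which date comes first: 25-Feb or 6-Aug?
25-Feb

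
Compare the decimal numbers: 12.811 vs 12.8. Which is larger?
12.811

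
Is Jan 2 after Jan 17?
No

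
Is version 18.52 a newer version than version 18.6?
Yes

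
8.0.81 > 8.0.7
True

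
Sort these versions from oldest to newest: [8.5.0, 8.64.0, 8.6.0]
[8.5.0, 8.6.0, 8.64.0]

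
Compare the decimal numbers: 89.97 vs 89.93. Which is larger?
89.97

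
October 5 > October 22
False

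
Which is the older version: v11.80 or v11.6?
v11.6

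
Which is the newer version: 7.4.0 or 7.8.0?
7.8.0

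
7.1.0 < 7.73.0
True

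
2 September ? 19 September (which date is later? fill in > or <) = <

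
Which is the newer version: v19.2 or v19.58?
v19.58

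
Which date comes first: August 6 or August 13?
August 6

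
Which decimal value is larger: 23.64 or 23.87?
23.87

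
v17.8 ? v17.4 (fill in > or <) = >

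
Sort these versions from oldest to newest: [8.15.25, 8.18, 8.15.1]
[8.15.1, 8.15.25, 8.18]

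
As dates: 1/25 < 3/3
True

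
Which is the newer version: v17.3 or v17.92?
v17.92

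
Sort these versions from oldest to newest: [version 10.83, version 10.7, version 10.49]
[version 10.7, version 10.49, version 10.83]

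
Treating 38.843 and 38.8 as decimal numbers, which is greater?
38.843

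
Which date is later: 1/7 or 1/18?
1/18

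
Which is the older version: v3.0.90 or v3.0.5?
v3.0.5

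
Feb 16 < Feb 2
False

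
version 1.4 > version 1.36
False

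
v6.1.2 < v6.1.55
True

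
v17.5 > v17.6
False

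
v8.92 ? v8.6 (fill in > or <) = >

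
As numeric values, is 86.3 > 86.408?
False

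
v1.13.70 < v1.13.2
False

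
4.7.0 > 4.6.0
True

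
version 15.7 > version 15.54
False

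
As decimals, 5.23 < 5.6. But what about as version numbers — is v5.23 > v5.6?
True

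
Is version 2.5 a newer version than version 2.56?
No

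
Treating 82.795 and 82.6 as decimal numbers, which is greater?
82.795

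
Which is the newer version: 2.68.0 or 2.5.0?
2.68.0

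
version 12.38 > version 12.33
True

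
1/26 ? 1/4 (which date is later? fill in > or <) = >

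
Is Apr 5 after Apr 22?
No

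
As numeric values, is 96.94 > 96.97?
False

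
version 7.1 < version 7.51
True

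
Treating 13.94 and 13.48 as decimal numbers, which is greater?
13.94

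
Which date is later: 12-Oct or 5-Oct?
12-Oct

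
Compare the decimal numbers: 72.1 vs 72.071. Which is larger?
72.1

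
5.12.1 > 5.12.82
False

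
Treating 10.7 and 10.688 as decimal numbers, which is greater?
10.7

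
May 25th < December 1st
True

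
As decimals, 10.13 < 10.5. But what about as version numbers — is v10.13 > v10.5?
True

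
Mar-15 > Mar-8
True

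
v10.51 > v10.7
True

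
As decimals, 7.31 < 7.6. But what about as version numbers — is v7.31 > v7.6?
True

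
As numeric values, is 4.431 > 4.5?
False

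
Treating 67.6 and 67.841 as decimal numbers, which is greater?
67.841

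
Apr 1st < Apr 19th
True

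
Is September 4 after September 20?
No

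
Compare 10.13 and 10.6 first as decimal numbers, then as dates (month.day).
As decimals: 10.13 < 10.6. As dates: 10/13 is later than 10/6 (day 13 > day 6).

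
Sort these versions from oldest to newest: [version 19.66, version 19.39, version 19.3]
[version 19.3, version 19.39, version 19.66]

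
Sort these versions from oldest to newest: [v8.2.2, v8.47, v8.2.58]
[v8.2.2, v8.2.58, v8.47]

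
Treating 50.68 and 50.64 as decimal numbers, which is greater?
50.68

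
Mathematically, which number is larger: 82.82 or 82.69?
82.82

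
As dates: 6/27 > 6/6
True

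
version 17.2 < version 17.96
True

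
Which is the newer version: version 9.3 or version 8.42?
version 9.3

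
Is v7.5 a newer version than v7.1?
Yes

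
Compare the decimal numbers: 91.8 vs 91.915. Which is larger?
91.915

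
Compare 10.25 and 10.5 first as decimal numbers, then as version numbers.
As decimals: 10.25 < 10.5. As versions: v10.25 > v10.5 (minor version 25 > 5).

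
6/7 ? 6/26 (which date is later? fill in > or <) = <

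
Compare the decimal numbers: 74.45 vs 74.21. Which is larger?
74.45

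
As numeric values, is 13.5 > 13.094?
True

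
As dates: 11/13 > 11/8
True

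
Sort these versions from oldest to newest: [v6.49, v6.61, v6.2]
[v6.2, v6.49, v6.61]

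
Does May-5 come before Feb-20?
No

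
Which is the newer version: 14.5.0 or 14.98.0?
14.98.0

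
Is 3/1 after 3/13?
No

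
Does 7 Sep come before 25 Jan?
No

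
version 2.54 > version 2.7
True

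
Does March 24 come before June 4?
Yes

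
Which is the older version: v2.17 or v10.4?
v2.17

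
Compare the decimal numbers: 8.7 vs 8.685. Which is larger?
8.7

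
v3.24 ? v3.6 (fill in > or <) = >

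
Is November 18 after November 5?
Yes. Day 18 comes after day 5 in November — this is a date comparison, not a decimal one (the decimal 11.18 would be smaller than 11.5).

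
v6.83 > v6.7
True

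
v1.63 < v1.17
False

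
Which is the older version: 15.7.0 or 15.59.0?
15.7.0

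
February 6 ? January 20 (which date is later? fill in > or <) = >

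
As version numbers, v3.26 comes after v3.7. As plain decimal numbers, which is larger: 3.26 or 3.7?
3.7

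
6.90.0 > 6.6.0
True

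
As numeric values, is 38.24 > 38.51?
False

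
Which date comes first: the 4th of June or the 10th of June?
the 4th of June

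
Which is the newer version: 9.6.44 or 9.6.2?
9.6.44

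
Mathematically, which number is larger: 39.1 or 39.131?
39.131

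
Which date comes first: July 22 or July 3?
July 3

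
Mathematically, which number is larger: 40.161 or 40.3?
40.3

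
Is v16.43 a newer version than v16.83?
No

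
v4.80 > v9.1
False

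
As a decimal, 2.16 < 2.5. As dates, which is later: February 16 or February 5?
February 16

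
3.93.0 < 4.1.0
True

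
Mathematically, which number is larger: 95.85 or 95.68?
95.85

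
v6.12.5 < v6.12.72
True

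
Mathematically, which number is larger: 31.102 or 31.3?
31.3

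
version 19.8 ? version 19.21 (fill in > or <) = <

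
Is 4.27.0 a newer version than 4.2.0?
Yes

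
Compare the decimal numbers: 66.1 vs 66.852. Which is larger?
66.852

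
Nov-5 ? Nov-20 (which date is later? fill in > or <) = <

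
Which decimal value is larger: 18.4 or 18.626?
18.626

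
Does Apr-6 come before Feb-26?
No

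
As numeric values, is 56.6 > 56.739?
False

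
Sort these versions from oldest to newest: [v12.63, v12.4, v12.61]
[v12.4, v12.61, v12.63]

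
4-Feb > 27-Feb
False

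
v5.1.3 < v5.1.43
True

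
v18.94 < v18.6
False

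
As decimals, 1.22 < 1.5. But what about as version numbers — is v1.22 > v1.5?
True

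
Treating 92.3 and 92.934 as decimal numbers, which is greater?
92.934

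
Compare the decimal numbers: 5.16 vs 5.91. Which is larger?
5.91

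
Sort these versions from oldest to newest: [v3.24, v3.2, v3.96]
[v3.2, v3.24, v3.96]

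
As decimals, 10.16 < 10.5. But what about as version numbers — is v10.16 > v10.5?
True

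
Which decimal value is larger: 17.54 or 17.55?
17.55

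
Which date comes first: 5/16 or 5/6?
5/6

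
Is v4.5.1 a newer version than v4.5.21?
No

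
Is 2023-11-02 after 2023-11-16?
No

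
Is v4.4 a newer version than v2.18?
Yes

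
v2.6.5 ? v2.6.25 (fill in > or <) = <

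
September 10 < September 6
False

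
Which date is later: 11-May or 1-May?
11-May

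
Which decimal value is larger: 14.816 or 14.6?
14.816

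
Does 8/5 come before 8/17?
Yes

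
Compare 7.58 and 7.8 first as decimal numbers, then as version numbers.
As decimals: 7.58 < 7.8. As versions: v7.58 > v7.8 (minor version 58 > 8).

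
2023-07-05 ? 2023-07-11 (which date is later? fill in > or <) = <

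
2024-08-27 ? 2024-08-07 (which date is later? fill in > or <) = >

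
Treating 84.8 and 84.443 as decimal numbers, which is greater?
84.8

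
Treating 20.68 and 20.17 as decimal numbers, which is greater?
20.68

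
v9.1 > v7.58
True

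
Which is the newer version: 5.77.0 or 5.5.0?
5.77.0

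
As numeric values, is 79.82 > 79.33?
True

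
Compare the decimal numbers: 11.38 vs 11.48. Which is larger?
11.48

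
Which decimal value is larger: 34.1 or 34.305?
34.305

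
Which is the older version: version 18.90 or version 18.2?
version 18.2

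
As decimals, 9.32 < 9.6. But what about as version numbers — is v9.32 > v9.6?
True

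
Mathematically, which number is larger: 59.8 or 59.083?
59.8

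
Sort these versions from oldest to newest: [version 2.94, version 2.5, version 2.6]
[version 2.5, version 2.6, version 2.94]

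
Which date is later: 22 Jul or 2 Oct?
2 Oct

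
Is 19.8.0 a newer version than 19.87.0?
No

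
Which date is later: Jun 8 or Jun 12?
Jun 12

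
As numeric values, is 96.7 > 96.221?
True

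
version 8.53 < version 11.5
True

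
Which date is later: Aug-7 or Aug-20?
Aug-20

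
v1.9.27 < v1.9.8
False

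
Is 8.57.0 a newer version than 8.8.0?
Yes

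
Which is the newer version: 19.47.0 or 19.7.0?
19.47.0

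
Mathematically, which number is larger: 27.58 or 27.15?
27.58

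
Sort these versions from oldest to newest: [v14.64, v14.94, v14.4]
[v14.4, v14.64, v14.94]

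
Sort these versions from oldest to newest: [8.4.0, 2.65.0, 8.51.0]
[2.65.0, 8.4.0, 8.51.0]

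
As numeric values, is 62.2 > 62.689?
False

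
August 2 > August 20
False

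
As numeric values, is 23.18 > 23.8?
False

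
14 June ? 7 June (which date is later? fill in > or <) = >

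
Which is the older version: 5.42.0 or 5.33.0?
5.33.0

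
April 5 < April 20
True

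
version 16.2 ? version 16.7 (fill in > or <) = <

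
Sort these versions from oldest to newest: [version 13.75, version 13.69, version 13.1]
[version 13.1, version 13.69, version 13.75]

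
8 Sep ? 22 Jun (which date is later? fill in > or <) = >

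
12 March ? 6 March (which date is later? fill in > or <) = >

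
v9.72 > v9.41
True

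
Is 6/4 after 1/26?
Yes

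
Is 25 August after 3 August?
Yes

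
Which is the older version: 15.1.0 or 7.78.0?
7.78.0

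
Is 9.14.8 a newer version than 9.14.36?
No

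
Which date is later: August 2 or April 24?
August 2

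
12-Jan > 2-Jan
True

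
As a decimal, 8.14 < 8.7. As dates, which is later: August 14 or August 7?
August 14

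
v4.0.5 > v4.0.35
False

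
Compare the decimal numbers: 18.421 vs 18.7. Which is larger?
18.7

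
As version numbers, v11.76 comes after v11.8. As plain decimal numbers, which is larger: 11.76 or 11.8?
11.8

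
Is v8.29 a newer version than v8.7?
Yes. Version numbers are compared segment by segment as integers, not as decimals: minor version 29 > 7, so v8.29 > v8.7 (even though the decimal 8.29 < 8.7).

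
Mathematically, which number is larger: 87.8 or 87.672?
87.8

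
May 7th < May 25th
True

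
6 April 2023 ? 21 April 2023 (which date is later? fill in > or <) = <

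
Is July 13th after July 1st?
Yes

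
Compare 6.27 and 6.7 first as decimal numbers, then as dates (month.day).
As decimals: 6.27 < 6.7. As dates: 6/27 is later than 6/7 (day 27 > day 7).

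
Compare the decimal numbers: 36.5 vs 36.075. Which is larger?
36.5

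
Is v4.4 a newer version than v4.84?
No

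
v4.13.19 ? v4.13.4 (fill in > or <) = >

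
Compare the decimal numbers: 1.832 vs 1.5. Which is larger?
1.832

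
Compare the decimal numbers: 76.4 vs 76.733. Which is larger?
76.733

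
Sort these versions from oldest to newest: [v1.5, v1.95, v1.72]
[v1.5, v1.72, v1.95]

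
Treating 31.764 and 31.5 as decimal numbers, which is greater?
31.764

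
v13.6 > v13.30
False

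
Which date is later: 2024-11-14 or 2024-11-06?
2024-11-14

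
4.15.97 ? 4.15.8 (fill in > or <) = >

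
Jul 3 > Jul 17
False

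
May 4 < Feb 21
False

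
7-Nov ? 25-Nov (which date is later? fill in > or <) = <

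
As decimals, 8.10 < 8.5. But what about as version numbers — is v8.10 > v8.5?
True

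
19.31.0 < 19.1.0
False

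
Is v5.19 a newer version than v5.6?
Yes. Version numbers are compared segment by segment as integers, not as decimals: minor version 19 > 6, so v5.19 > v5.6 (even though the decimal 5.19 < 5.6).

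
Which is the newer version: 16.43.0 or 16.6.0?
16.43.0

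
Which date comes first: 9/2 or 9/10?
9/2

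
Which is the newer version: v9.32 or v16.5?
v16.5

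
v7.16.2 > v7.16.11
False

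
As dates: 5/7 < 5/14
True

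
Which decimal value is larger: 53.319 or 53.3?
53.319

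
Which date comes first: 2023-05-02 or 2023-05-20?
2023-05-02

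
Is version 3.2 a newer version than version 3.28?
No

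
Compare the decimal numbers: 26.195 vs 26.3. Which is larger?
26.3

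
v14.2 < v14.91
True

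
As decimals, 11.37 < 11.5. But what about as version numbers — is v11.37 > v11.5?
True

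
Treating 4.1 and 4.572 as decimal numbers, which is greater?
4.572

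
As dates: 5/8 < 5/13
True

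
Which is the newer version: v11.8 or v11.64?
v11.64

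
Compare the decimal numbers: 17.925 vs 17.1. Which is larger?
17.925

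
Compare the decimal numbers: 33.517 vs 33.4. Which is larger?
33.517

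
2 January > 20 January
False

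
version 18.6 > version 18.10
False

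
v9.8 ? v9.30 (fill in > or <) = <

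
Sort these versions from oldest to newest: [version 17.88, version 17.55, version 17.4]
[version 17.4, version 17.55, version 17.88]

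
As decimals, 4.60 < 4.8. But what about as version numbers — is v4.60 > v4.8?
True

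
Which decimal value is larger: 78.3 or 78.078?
78.3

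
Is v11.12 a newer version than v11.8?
Yes. Version numbers are compared segment by segment as integers, not as decimals: minor version 12 > 8, so v11.12 > v11.8 (even though the decimal 11.12 < 11.8).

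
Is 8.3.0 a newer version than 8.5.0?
No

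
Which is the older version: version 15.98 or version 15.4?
version 15.4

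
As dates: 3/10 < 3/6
False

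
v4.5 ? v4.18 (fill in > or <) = <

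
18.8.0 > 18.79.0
False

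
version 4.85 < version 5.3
True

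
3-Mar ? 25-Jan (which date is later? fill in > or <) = >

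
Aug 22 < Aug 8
False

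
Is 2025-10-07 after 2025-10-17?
No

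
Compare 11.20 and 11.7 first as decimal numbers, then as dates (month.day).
As decimals: 11.20 < 11.7. As dates: 11/20 is later than 11/7 (day 20 > day 7).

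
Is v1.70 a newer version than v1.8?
Yes. Version numbers are compared segment by segment as integers, not as decimals: minor version 70 > 8, so v1.70 > v1.8 (even though the decimal 1.70 < 1.8).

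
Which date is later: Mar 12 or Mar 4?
Mar 12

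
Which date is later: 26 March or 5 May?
5 May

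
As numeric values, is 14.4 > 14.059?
True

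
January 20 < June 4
True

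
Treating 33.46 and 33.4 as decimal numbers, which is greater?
33.46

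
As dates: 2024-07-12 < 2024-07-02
False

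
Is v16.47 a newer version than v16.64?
No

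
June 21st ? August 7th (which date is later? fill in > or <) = <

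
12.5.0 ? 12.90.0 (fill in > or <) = <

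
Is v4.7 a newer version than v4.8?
No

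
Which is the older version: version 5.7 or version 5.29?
version 5.7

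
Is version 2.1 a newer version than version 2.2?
No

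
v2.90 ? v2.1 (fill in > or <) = >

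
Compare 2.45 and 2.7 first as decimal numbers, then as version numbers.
As decimals: 2.45 < 2.7. As versions: v2.45 > v2.7 (minor version 45 > 7).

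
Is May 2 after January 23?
Yes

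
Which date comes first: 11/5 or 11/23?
11/5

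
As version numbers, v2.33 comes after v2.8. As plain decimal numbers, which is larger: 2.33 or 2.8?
2.8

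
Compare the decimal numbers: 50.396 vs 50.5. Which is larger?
50.5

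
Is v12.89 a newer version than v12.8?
Yes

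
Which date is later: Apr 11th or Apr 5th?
Apr 11th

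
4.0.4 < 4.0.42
True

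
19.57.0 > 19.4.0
True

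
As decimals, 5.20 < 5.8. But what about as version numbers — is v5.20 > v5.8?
True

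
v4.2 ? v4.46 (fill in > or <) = <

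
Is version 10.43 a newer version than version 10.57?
No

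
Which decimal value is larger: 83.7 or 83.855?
83.855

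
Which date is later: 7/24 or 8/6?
8/6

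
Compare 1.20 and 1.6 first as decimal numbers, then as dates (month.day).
As decimals: 1.20 < 1.6. As dates: 1/20 is later than 1/6 (day 20 > day 6).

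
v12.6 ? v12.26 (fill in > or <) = <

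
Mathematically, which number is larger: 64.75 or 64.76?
64.76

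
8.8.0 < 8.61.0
True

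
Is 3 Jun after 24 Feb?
Yes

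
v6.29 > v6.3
True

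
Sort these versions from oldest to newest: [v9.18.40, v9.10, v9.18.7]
[v9.10, v9.18.7, v9.18.40]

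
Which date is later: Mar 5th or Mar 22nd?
Mar 22nd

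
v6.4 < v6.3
False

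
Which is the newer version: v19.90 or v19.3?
v19.90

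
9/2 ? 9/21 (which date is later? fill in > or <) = <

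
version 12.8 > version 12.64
False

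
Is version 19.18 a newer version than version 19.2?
Yes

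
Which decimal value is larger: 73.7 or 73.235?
73.7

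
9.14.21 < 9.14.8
False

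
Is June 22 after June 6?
Yes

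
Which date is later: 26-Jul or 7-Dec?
7-Dec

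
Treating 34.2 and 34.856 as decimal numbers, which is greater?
34.856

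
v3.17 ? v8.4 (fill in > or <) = <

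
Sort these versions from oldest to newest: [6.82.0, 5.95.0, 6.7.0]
[5.95.0, 6.7.0, 6.82.0]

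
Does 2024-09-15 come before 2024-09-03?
No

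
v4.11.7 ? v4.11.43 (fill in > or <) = <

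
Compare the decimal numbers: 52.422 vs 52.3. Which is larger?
52.422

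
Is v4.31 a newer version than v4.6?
Yes. Version numbers are compared segment by segment as integers, not as decimals: minor version 31 > 6, so v4.31 > v4.6 (even though the decimal 4.31 < 4.6).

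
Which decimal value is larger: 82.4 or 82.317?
82.4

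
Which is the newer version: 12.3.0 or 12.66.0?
12.66.0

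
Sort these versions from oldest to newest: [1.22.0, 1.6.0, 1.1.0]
[1.1.0, 1.6.0, 1.22.0]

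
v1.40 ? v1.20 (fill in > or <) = >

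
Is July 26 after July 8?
Yes. Day 26 comes after day 8 in July — this is a date comparison, not a decimal one (the decimal 7.26 would be smaller than 7.8).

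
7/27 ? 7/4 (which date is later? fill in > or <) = >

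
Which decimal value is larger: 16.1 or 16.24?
16.24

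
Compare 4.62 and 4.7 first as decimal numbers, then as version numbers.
As decimals: 4.62 < 4.7. As versions: v4.62 > v4.7 (minor version 62 > 7).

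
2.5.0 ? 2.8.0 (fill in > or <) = <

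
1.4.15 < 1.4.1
False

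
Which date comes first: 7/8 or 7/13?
7/8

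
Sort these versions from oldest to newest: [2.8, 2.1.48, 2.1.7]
[2.1.7, 2.1.48, 2.8]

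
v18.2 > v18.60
False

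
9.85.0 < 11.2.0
True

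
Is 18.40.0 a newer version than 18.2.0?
Yes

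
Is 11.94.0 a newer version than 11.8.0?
Yes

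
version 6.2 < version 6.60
True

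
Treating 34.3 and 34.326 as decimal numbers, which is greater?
34.326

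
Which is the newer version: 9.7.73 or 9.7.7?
9.7.73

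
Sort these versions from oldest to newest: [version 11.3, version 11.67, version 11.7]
[version 11.3, version 11.7, version 11.67]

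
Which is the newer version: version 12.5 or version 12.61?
version 12.61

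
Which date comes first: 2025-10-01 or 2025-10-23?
2025-10-01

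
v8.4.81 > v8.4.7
True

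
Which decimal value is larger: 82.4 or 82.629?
82.629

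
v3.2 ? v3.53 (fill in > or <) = <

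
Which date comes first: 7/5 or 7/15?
7/5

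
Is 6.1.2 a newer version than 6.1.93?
No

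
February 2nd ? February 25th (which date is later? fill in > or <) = <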